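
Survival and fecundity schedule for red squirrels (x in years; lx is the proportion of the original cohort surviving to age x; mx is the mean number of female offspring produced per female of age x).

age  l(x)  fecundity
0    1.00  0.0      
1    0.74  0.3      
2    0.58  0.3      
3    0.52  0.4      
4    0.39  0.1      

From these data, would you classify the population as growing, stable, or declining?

declining

R0 = Σ lx·mx = 0 + 0.222 + 0.174 + 0.208 + 0.039 = 0.643
R0 < 1, so the population is declining.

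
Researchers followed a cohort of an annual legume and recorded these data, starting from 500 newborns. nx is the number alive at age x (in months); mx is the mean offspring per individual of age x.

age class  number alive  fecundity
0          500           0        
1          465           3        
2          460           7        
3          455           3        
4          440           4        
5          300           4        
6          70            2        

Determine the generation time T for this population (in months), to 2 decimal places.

lx = nx/n0 = nx/500: 1, 0.93, 0.92, 0.91, 0.88, 0.6, 0.14
lx·mx: 0, 2.79, 6.44, 2.73, 3.52, 2.4, 0.28 → R0 = 18.16
x·lx·mx: 0, 2.79, 12.88, 8.19, 14.08, 12, 1.68 → Σ = 51.62
T = 51.62 / 18.16 = 2.842511… → 2.84

2.84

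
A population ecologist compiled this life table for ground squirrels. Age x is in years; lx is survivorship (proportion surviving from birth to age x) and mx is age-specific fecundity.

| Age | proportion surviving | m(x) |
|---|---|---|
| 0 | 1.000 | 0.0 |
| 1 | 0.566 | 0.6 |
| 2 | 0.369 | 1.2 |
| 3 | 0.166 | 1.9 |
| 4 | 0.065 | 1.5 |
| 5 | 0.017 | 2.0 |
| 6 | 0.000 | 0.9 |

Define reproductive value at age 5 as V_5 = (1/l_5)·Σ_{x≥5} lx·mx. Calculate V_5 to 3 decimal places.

lx·mx for x ≥ 5: 0.034, 0 → sum = 0.034
V_5 = 0.034 / l_5 = 0.034 / 0.017 = 2 → 2.000

2.000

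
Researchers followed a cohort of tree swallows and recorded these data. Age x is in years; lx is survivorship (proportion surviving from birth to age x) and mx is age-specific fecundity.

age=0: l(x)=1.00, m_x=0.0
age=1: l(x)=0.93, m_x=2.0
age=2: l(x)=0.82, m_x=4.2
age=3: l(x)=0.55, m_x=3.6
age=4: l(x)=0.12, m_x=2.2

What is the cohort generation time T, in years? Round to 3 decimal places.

lx·mx: 0, 1.86, 3.444, 1.98, 0.264 → R0 = 7.548
x·lx·mx: 0, 1.86, 6.888, 5.94, 1.056 → Σ = 15.744
T = 15.744 / 7.548 = 2.085851… → 2.086

2.086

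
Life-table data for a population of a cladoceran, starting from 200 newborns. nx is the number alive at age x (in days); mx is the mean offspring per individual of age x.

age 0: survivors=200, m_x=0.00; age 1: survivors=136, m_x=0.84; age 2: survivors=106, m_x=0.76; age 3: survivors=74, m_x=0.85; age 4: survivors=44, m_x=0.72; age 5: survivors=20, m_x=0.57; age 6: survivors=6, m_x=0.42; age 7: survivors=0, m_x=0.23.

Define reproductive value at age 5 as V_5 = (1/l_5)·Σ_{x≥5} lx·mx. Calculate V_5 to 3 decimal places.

lx = nx/n0 = nx/200: 1, 0.68, 0.53, 0.37, 0.22, 0.1, 0.03, 0
lx·mx for x ≥ 5: 0.057, 0.0126, 0 → sum = 0.0696
V_5 = 0.0696 / l_5 = 0.0696 / 0.1 = 0.696 → 0.696

0.696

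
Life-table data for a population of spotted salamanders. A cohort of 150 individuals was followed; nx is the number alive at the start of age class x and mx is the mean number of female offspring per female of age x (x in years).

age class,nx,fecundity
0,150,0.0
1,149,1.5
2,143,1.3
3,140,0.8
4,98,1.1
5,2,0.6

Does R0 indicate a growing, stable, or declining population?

growing

lx = nx/n0 = nx/150: 1, 0.99333…, 0.95333…, 0.93333…, 0.65333…, 0.01333…
R0 = Σ lx·mx = 0 + 1.49… + 1.239333… + 0.746667… + 0.718667… + 0.008… = 4.202667…
R0 > 1, so the population is growing.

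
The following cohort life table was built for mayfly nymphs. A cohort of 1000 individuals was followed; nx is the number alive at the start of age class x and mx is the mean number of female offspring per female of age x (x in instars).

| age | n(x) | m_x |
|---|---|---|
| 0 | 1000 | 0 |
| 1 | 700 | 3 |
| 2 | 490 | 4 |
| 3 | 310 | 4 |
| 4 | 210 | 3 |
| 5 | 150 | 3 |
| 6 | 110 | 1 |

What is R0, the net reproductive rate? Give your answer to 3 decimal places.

lx = nx/n0 = nx/1000: 1, 0.7, 0.49, 0.31, 0.21, 0.15, 0.11
lx·mx by age: 0, 2.1, 1.96, 1.24, 0.63, 0.45, 0.11
R0 = Σ lx·mx = 6.49 → 6.490

6.490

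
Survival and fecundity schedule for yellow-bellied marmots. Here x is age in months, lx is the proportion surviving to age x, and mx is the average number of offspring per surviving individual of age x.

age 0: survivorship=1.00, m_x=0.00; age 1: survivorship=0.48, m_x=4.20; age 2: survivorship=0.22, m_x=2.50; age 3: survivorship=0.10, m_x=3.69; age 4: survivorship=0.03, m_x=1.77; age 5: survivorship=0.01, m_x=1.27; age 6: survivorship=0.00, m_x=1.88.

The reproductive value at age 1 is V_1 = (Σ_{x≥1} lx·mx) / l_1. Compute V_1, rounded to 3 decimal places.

lx·mx for x ≥ 1: 2.016, 0.55, 0.369, 0.0531, 0.0127, 0 → sum = 3.0008
V_1 = 3.0008 / l_1 = 3.0008 / 0.48 = 6.251667… → 6.252

6.252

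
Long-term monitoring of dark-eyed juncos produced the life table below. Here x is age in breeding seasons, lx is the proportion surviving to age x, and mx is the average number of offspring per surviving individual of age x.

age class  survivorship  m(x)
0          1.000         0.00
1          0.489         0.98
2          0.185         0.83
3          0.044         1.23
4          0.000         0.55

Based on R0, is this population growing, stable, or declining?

R0 = Σ lx·mx = 0 + 0.47922 + 0.15355 + 0.05412 + 0 = 0.68689
R0 < 1, so the population is declining.

declining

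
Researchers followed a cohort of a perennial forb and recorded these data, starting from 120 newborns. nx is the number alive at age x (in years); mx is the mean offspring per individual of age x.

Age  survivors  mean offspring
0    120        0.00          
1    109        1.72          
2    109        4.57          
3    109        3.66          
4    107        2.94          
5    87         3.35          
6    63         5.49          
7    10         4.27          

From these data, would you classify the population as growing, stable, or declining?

growing

lx = nx/n0 = nx/120: 1, 0.90833…, 0.90833…, 0.90833…, 0.89167…, 0.725, 0.525, 0.08333…
R0 = Σ lx·mx = 0 + 1.562333… + 4.151083… + 3.3245… + 2.6215… + 2.42875 + 2.88225 + 0.355833… = 17.32625…
R0 > 1, so the population is growing.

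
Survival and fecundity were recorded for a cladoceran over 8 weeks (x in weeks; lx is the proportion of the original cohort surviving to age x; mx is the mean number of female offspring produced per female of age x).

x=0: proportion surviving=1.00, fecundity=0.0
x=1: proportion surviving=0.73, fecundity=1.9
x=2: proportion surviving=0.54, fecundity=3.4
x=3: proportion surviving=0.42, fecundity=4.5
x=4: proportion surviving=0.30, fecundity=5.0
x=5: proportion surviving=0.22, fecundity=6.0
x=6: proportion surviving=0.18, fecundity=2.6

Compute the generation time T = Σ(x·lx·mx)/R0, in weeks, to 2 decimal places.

lx·mx: 0, 1.387, 1.836, 1.89, 1.5, 1.32, 0.468 → R0 = 8.401
x·lx·mx: 0, 1.387, 3.672, 5.67, 6, 6.6, 2.808 → Σ = 26.137
T = 26.137 / 8.401 = 3.111177… → 3.11

3.11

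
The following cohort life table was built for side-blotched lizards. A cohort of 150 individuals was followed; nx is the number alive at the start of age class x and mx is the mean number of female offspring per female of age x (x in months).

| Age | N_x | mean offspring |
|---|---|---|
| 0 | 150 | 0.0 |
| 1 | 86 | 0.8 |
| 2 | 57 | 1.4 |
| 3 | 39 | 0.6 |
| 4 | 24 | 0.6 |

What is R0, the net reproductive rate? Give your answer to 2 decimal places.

lx = nx/n0 = nx/150: 1, 0.57333…, 0.38, 0.26, 0.16
lx·mx by age: 0, 0.458667…, 0.532, 0.156, 0.096
R0 = Σ lx·mx = 1.242667… → 1.24

1.24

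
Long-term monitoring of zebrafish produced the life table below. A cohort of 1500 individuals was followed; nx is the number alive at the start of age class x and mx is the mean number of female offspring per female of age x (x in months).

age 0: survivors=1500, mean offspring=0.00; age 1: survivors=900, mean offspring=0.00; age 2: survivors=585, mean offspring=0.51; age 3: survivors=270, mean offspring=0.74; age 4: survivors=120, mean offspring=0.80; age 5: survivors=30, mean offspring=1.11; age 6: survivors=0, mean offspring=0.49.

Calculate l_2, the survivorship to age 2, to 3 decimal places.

0.390

l_2 = n_2/n_0 = 585/1500 = 0.39 → 0.390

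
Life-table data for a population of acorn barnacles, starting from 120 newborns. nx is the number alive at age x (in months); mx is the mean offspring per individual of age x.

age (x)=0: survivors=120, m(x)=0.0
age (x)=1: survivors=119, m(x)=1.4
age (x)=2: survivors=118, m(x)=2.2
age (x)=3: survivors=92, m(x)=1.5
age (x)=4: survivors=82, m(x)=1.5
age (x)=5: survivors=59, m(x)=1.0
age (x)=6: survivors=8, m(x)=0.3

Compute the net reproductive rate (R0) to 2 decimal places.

6.24

lx = nx/n0 = nx/120: 1, 0.99167…, 0.98333…, 0.76667…, 0.68333…, 0.49167…, 0.06667…
lx·mx by age: 0, 1.388333…, 2.163333…, 1.15…, 1.025…, 0.491667…, 0.02…
R0 = Σ lx·mx = 6.238333… → 6.24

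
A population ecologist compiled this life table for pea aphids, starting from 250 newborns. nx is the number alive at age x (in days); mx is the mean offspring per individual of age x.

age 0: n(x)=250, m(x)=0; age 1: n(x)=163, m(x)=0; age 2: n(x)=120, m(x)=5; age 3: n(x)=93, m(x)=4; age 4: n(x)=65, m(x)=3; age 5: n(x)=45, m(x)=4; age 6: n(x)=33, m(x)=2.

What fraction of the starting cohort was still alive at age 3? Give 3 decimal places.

l_3 = n_3/n_0 = 93/250 = 0.372 → 0.372

0.372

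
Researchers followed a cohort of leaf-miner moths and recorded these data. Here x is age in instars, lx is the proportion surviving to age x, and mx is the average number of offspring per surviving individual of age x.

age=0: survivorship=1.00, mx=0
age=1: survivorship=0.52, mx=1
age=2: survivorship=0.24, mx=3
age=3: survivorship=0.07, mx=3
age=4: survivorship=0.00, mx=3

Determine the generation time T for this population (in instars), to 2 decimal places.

1.79

lx·mx: 0, 0.52, 0.72, 0.21, 0 → R0 = 1.45
x·lx·mx: 0, 0.52, 1.44, 0.63, 0 → Σ = 2.59
T = 2.59 / 1.45 = 1.786207… → 1.79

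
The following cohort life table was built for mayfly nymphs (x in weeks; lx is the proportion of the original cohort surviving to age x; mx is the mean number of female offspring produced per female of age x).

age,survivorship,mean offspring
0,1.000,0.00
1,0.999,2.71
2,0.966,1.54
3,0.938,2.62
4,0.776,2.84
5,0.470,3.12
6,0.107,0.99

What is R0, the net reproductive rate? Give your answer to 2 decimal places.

10.43

lx·mx by age: 0, 2.70729, 1.48764, 2.45756, 2.20384, 1.4664, 0.10593
R0 = Σ lx·mx = 10.42866 → 10.43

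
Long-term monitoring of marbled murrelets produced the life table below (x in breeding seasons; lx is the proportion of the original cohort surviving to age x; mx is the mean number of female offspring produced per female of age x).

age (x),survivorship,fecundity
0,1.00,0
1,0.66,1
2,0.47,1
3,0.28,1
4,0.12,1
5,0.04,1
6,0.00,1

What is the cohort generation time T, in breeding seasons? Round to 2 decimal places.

lx·mx: 0, 0.66, 0.47, 0.28, 0.12, 0.04, 0 → R0 = 1.57
x·lx·mx: 0, 0.66, 0.94, 0.84, 0.48, 0.2, 0 → Σ = 3.12
T = 3.12 / 1.57 = 1.987261… → 1.99

1.99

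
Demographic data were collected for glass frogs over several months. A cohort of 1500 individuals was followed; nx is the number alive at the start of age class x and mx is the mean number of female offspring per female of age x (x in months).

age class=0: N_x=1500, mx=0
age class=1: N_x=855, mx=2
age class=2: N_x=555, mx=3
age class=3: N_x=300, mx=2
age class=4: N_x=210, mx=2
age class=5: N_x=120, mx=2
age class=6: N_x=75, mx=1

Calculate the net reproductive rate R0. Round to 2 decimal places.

3.14

lx = nx/n0 = nx/1500: 1, 0.57, 0.37, 0.2, 0.14, 0.08, 0.05
lx·mx by age: 0, 1.14, 1.11, 0.4, 0.28, 0.16, 0.05
R0 = Σ lx·mx = 3.14 → 3.14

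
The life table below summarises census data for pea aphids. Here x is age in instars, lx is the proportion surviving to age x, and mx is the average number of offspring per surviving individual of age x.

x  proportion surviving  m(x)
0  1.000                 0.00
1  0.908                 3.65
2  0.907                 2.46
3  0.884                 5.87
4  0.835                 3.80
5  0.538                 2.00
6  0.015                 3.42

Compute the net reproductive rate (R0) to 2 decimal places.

lx·mx by age: 0, 3.3142, 2.23122, 5.18908, 3.173, 1.076, 0.0513
R0 = Σ lx·mx = 15.0348 → 15.03

15.03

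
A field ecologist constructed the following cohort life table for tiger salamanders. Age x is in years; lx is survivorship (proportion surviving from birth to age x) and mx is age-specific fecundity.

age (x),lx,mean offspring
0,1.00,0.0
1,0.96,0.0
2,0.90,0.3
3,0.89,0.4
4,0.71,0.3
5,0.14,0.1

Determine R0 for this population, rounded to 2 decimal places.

0.85

lx·mx by age: 0, 0, 0.27, 0.356, 0.213, 0.014
R0 = Σ lx·mx = 0.853 → 0.85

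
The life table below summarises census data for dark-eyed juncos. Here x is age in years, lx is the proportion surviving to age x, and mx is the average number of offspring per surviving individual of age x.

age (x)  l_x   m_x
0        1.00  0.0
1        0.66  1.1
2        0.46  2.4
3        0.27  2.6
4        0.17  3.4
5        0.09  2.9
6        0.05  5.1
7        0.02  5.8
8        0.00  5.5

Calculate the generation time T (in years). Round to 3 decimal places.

lx·mx: 0, 0.726, 1.104, 0.702, 0.578, 0.261, 0.255, 0.116, 0 → R0 = 3.742
x·lx·mx: 0, 0.726, 2.208, 2.106, 2.312, 1.305, 1.53, 0.812, 0 → Σ = 10.999
T = 10.999 / 3.742 = 2.939337… → 2.939

2.939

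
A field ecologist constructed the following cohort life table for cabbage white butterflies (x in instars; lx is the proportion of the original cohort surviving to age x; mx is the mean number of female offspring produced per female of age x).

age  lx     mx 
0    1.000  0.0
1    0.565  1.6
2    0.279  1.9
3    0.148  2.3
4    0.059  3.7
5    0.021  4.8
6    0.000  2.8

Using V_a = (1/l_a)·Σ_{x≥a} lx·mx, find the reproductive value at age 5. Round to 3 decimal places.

lx·mx for x ≥ 5: 0.1008, 0 → sum = 0.1008
V_5 = 0.1008 / l_5 = 0.1008 / 0.021 = 4.8 → 4.800

4.800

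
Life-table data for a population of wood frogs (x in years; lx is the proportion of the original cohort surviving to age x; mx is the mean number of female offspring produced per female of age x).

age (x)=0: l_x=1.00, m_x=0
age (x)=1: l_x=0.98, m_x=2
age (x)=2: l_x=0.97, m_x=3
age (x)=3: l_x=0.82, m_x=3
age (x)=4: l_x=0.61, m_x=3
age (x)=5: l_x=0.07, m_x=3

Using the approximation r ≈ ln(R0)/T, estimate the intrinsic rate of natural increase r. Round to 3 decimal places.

R0 = Σ lx·mx = 0 + 1.96 + 2.91 + 2.46 + 1.83 + 0.21 = 9.37
Σ x·lx·mx = 23.53; T = 23.53/9.37 = 2.51121…
r ≈ ln(R0)/T = ln(9.37)/2.51121… = 0.89101… → 0.891

0.891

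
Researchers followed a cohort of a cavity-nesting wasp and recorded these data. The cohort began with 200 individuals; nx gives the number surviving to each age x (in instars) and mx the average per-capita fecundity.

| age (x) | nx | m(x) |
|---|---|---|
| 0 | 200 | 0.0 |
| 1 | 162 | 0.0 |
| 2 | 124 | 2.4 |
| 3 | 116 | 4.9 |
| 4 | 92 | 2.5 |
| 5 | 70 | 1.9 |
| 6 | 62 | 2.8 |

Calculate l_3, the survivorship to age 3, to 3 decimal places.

l_3 = n_3/n_0 = 116/200 = 0.58 → 0.580

0.580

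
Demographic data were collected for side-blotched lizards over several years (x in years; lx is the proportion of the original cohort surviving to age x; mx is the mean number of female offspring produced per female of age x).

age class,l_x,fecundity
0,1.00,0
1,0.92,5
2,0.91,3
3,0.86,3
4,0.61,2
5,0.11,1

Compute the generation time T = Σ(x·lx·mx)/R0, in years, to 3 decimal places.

lx·mx: 0, 4.6, 2.73, 2.58, 1.22, 0.11 → R0 = 11.24
x·lx·mx: 0, 4.6, 5.46, 7.74, 4.88, 0.55 → Σ = 23.23
T = 23.23 / 11.24 = 2.066726… → 2.067

2.067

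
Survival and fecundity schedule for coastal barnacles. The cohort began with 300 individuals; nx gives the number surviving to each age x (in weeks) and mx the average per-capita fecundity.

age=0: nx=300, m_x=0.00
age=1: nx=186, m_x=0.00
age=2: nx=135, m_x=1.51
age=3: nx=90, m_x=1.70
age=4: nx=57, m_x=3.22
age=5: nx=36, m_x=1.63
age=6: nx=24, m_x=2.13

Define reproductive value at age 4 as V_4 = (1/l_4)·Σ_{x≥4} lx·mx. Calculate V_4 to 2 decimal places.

5.15

lx = nx/n0 = nx/300: 1, 0.62, 0.45, 0.3, 0.19, 0.12, 0.08
lx·mx for x ≥ 4: 0.6118, 0.1956, 0.1704 → sum = 0.9778
V_4 = 0.9778 / l_4 = 0.9778 / 0.19 = 5.146316… → 5.15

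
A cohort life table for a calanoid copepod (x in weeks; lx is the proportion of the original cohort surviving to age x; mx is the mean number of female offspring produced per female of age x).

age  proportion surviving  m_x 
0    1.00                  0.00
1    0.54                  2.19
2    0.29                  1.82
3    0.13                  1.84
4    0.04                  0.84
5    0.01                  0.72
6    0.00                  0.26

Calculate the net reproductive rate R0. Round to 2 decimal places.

lx·mx by age: 0, 1.1826, 0.5278, 0.2392, 0.0336, 0.0072, 0
R0 = Σ lx·mx = 1.9904 → 1.99

1.99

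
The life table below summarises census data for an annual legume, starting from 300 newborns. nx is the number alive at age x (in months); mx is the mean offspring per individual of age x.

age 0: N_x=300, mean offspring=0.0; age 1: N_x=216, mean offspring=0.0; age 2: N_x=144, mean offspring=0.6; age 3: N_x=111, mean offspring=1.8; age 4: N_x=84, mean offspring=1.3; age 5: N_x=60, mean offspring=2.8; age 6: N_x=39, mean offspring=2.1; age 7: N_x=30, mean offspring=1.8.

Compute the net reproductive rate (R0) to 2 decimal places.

lx = nx/n0 = nx/300: 1, 0.72, 0.48, 0.37, 0.28, 0.2, 0.13, 0.1
lx·mx by age: 0, 0, 0.288, 0.666, 0.364, 0.56, 0.273, 0.18
R0 = Σ lx·mx = 2.331 → 2.33

2.33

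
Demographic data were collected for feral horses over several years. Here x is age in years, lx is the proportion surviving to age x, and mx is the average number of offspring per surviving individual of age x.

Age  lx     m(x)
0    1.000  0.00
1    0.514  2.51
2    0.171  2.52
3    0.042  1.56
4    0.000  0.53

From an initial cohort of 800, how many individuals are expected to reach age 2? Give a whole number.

137

Expected survivors = N0 · l_2 = 800 × 0.171 = 136.8 → 137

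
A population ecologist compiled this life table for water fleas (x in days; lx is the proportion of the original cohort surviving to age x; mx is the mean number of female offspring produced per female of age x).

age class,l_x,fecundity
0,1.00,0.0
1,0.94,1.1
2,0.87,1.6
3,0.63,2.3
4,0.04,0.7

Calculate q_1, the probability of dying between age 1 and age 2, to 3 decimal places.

0.074

q_1 = (l_1 − l_2) / l_1 = (0.94 − 0.87) / 0.94
     = 0.07 / 0.94 = 0.074468… → 0.074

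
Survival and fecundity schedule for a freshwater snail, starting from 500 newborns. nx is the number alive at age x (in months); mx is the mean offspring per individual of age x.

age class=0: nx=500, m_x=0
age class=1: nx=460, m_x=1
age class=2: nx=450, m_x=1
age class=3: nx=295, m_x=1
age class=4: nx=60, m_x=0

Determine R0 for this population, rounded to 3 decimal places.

lx = nx/n0 = nx/500: 1, 0.92, 0.9, 0.59, 0.12
lx·mx by age: 0, 0.92, 0.9, 0.59, 0
R0 = Σ lx·mx = 2.41 → 2.410

2.410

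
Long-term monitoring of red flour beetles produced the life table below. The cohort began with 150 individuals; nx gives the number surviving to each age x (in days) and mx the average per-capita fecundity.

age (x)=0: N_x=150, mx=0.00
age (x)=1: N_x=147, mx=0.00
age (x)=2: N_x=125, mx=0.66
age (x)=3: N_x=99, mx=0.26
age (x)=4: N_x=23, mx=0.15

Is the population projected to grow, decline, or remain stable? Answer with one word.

lx = nx/n0 = nx/150: 1, 0.98, 0.83333…, 0.66, 0.15333…
R0 = Σ lx·mx = 0 + 0 + 0.55… + 0.1716 + 0.023… = 0.7446…
R0 < 1, so the population is declining.

declining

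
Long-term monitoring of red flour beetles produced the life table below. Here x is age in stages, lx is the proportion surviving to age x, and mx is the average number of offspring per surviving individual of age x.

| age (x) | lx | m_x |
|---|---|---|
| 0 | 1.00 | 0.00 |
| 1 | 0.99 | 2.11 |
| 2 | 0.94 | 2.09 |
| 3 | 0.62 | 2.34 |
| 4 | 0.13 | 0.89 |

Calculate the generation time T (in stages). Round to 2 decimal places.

lx·mx: 0, 2.0889, 1.9646, 1.4508, 0.1157 → R0 = 5.62
x·lx·mx: 0, 2.0889, 3.9292, 4.3524, 0.4628 → Σ = 10.8333
T = 10.8333 / 5.62 = 1.927633… → 1.93

1.93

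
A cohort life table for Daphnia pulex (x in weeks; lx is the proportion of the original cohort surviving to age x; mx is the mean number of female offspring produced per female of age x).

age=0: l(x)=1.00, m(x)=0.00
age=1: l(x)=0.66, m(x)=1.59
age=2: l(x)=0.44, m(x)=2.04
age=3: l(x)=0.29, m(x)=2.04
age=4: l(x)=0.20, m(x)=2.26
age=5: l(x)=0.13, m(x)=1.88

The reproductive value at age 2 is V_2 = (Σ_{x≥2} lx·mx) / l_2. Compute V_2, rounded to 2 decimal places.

lx·mx for x ≥ 2: 0.8976, 0.5916, 0.452, 0.2444 → sum = 2.1856
V_2 = 2.1856 / l_2 = 2.1856 / 0.44 = 4.967273… → 4.97

4.97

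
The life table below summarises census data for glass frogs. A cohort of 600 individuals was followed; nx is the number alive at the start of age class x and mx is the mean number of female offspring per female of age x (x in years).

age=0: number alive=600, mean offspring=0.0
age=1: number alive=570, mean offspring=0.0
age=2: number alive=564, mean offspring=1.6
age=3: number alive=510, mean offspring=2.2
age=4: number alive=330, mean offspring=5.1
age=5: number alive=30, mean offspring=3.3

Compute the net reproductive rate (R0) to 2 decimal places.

6.34

lx = nx/n0 = nx/600: 1, 0.95, 0.94, 0.85, 0.55, 0.05
lx·mx by age: 0, 0, 1.504, 1.87, 2.805, 0.165
R0 = Σ lx·mx = 6.344 → 6.34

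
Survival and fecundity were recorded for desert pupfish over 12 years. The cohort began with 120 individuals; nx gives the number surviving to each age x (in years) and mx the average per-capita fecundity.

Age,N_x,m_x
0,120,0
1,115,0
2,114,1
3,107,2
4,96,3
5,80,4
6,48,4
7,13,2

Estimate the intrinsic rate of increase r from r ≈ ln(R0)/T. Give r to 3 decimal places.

lx = nx/n0 = nx/120: 1, 0.95833…, 0.95, 0.89167…, 0.8, 0.66667…, 0.4, 0.10833…
R0 = Σ lx·mx = 0 + 0 + 0.95 + 1.78333… + 2.4 + 2.66667… + 1.6 + 0.21667… = 9.616667…
Σ x·lx·mx = 41.3…; T = 41.3…/9.616667… = 4.29463…
r ≈ ln(R0)/T = ln(9.616667…)/4.29463… = 0.52705… → 0.527

0.527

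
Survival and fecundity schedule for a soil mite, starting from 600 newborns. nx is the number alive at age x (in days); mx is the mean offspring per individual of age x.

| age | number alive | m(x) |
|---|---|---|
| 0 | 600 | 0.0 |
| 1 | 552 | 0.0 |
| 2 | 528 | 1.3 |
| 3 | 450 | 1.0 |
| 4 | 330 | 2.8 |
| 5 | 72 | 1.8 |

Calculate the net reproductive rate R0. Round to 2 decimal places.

lx = nx/n0 = nx/600: 1, 0.92, 0.88, 0.75, 0.55, 0.12
lx·mx by age: 0, 0, 1.144, 0.75, 1.54, 0.216
R0 = Σ lx·mx = 3.65 → 3.65

3.65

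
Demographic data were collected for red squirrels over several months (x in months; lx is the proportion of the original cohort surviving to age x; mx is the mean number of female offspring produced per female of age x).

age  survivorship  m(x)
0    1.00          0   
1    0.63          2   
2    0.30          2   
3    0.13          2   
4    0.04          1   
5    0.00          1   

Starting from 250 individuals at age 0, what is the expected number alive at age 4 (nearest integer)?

Expected survivors = N0 · l_4 = 250 × 0.04 = 10 → 10

10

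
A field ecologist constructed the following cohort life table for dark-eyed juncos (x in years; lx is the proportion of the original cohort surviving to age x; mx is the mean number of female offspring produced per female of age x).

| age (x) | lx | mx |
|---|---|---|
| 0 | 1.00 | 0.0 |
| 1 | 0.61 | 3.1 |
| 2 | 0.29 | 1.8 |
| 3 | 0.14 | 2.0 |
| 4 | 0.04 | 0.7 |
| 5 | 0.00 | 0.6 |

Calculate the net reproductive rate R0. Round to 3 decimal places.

lx·mx by age: 0, 1.891, 0.522, 0.28, 0.028, 0
R0 = Σ lx·mx = 2.721 → 2.721

2.721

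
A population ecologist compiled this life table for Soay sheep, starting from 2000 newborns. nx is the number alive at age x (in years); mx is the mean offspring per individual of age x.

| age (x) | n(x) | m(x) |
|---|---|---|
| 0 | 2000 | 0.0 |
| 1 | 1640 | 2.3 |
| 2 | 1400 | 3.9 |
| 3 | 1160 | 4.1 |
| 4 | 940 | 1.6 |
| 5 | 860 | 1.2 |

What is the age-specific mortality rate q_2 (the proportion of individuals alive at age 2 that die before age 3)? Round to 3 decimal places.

0.171

lx = nx/n0 = nx/2000: 1, 0.82, 0.7, 0.58, 0.47, 0.43
q_2 = (l_2 − l_3) / l_2 = (0.7 − 0.58) / 0.7
     = 0.12 / 0.7 = 0.171429… → 0.171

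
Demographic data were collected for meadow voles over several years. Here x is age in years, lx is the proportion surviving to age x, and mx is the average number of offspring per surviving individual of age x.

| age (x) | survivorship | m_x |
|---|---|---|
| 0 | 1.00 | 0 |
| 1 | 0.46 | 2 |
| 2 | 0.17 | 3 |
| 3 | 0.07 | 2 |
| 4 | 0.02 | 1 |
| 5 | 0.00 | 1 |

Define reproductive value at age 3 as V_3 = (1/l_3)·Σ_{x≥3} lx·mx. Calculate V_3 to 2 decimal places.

2.29

lx·mx for x ≥ 3: 0.14, 0.02, 0 → sum = 0.16
V_3 = 0.16 / l_3 = 0.16 / 0.07 = 2.285714… → 2.29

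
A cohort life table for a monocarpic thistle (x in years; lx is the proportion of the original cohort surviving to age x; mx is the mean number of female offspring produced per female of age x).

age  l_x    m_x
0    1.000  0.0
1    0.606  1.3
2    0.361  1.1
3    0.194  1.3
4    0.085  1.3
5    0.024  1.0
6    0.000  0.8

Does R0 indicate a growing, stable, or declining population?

R0 = Σ lx·mx = 0 + 0.7878 + 0.3971 + 0.2522 + 0.1105 + 0.024 + 0 = 1.5716
R0 > 1, so the population is growing.

growing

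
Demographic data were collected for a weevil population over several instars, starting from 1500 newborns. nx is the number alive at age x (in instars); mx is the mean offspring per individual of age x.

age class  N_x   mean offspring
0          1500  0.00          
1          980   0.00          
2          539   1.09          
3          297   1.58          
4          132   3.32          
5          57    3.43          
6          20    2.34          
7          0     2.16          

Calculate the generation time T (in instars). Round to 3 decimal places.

3.220

lx = nx/n0 = nx/1500: 1, 0.65333…, 0.35933…, 0.198, 0.088, 0.038, 0.01333…, 0
lx·mx: 0, 0, 0.391673…, 0.31284, 0.29216, 0.13034, 0.0312…, 0 → R0 = 1.158213…
x·lx·mx: 0, 0, 0.783347…, 0.93852, 1.16864, 0.6517, 0.1872…, 0 → Σ = 3.729407…
T = 3.729407… / 1.158213… = 3.219965… → 3.220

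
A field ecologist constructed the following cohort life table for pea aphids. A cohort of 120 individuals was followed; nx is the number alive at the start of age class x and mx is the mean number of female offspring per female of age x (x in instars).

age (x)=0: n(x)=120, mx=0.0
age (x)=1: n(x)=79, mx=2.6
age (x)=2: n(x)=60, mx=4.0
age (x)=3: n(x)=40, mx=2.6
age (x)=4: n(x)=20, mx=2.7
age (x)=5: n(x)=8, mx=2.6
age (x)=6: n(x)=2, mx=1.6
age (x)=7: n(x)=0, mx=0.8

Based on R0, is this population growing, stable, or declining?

growing

lx = nx/n0 = nx/120: 1, 0.65833…, 0.5, 0.33333…, 0.16667…, 0.06667…, 0.01667…, 0
R0 = Σ lx·mx = 0 + 1.711667… + 2 + 0.866667… + 0.45… + 0.173333… + 0.026667… + 0 = 5.228333…
R0 > 1, so the population is growing.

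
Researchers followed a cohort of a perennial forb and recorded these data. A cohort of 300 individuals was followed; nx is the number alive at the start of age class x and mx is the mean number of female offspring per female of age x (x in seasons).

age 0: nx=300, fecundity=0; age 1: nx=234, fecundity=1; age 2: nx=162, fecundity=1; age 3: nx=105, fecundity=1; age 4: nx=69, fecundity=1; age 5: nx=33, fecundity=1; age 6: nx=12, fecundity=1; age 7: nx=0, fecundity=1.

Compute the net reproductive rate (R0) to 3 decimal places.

lx = nx/n0 = nx/300: 1, 0.78, 0.54, 0.35, 0.23, 0.11, 0.04, 0
lx·mx by age: 0, 0.78, 0.54, 0.35, 0.23, 0.11, 0.04, 0
R0 = Σ lx·mx = 2.05 → 2.050

2.050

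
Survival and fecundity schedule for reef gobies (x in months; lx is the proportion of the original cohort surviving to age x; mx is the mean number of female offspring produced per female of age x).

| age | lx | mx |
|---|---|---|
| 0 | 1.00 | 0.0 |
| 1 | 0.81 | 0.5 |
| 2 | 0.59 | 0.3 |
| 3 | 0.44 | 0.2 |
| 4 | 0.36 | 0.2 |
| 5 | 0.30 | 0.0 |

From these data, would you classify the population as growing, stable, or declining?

R0 = Σ lx·mx = 0 + 0.405 + 0.177 + 0.088 + 0.072 + 0 = 0.742
R0 < 1, so the population is declining.

declining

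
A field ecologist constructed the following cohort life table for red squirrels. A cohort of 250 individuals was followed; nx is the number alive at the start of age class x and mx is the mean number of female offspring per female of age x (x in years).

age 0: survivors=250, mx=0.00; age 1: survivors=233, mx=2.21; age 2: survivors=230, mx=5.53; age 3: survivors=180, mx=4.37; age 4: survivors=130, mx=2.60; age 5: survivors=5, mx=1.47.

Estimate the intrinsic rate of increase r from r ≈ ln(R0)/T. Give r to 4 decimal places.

lx = nx/n0 = nx/250: 1, 0.932, 0.92, 0.72, 0.52, 0.02
R0 = Σ lx·mx = 0 + 2.05972 + 5.0876 + 3.1464 + 1.352 + 0.0294 = 11.67512
Σ x·lx·mx = 27.22912; T = 27.22912/11.67512 = 2.33223…
r ≈ ln(R0)/T = ln(11.67512)/2.33223… = 1.053693… → 1.0537

1.0537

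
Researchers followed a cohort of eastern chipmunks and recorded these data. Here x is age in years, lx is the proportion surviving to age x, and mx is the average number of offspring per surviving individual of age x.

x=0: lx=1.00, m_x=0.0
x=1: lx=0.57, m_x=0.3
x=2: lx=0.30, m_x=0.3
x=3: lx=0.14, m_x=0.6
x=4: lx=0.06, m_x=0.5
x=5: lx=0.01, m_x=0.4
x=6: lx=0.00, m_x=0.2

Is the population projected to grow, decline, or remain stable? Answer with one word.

declining

R0 = Σ lx·mx = 0 + 0.171 + 0.09 + 0.084 + 0.03 + 0.004 + 0 = 0.379
R0 < 1, so the population is declining.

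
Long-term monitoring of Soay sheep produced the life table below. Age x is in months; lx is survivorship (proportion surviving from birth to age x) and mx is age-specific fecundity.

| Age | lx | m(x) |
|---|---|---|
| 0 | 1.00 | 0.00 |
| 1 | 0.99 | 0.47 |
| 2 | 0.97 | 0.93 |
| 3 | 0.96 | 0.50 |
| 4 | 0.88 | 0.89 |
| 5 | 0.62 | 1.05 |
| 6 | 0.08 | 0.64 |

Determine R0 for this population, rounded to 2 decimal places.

lx·mx by age: 0, 0.4653, 0.9021, 0.48, 0.7832, 0.651, 0.0512
R0 = Σ lx·mx = 3.3328 → 3.33

3.33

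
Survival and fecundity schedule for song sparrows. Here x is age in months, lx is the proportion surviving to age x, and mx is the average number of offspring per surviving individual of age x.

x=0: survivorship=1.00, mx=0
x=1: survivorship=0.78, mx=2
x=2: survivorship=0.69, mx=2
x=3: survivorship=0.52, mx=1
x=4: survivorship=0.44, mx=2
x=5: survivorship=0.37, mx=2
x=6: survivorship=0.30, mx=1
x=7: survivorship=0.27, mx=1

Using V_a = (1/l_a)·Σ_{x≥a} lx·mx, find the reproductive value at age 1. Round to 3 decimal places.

7.244

lx·mx for x ≥ 1: 1.56, 1.38, 0.52, 0.88, 0.74, 0.3, 0.27 → sum = 5.65
V_1 = 5.65 / l_1 = 5.65 / 0.78 = 7.24359… → 7.244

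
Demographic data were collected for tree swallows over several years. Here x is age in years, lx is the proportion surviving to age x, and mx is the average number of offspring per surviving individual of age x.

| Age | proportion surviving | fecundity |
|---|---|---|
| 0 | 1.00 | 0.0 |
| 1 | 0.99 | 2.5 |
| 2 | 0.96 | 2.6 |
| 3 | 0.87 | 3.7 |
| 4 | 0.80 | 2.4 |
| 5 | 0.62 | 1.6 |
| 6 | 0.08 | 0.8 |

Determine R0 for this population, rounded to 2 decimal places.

11.17

lx·mx by age: 0, 2.475, 2.496, 3.219, 1.92, 0.992, 0.064
R0 = Σ lx·mx = 11.166 → 11.17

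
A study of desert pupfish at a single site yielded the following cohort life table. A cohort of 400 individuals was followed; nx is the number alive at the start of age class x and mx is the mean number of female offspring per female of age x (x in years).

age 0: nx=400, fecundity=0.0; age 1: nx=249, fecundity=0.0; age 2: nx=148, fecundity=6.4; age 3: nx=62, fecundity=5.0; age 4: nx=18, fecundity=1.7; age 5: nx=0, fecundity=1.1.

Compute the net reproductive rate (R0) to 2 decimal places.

lx = nx/n0 = nx/400: 1, 0.6225, 0.37, 0.155, 0.045, 0
lx·mx by age: 0, 0, 2.368, 0.775, 0.0765, 0
R0 = Σ lx·mx = 3.2195 → 3.22

3.22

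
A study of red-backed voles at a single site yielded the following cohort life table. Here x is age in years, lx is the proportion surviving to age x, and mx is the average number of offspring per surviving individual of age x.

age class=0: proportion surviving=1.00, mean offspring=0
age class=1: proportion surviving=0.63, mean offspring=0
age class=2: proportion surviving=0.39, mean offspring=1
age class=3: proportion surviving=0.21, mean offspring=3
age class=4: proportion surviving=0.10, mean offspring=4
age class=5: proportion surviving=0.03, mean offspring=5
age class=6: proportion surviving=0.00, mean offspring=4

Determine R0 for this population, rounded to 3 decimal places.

1.570

lx·mx by age: 0, 0, 0.39, 0.63, 0.4, 0.15, 0
R0 = Σ lx·mx = 1.57 → 1.570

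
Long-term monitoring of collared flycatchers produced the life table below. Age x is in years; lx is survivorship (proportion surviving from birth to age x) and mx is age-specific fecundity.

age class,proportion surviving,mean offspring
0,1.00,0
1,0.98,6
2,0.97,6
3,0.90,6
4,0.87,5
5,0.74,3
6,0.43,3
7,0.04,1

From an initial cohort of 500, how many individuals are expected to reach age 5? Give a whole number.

Expected survivors = N0 · l_5 = 500 × 0.74 = 370 → 370

370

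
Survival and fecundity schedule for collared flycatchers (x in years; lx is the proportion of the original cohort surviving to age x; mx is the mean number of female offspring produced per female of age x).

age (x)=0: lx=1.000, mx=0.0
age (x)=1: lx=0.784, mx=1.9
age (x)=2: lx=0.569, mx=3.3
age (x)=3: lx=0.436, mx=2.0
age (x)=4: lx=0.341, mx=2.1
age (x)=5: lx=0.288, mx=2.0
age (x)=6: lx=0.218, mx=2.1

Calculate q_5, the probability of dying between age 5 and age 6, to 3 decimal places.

q_5 = (l_5 − l_6) / l_5 = (0.288 − 0.218) / 0.288
     = 0.07 / 0.288 = 0.243056… → 0.243

0.243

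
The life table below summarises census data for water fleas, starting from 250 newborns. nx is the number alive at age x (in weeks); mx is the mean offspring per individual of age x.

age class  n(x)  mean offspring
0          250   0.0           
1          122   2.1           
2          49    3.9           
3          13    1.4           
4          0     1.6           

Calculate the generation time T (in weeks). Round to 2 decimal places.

lx = nx/n0 = nx/250: 1, 0.488, 0.196, 0.052, 0
lx·mx: 0, 1.0248, 0.7644, 0.0728, 0 → R0 = 1.862
x·lx·mx: 0, 1.0248, 1.5288, 0.2184, 0 → Σ = 2.772
T = 2.772 / 1.862 = 1.488722… → 1.49

1.49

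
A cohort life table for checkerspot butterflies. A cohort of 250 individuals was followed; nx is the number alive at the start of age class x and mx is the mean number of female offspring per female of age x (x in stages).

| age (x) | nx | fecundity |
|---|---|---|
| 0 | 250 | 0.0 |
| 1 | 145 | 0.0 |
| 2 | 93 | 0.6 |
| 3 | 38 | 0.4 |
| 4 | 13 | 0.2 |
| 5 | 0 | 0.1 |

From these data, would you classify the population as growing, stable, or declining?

lx = nx/n0 = nx/250: 1, 0.58, 0.372, 0.152, 0.052, 0
R0 = Σ lx·mx = 0 + 0 + 0.2232 + 0.0608 + 0.0104 + 0 = 0.2944
R0 < 1, so the population is declining.

declining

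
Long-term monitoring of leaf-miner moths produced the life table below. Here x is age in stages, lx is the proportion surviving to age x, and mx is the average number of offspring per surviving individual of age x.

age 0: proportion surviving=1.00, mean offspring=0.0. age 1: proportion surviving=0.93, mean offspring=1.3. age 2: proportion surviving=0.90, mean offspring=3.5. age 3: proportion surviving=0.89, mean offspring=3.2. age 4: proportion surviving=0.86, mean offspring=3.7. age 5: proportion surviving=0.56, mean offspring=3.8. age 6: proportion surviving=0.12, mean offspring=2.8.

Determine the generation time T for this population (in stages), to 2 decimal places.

3.22

lx·mx: 0, 1.209, 3.15, 2.848, 3.182, 2.128, 0.336 → R0 = 12.853
x·lx·mx: 0, 1.209, 6.3, 8.544, 12.728, 10.64, 2.016 → Σ = 41.437
T = 41.437 / 12.853 = 3.223917… → 3.22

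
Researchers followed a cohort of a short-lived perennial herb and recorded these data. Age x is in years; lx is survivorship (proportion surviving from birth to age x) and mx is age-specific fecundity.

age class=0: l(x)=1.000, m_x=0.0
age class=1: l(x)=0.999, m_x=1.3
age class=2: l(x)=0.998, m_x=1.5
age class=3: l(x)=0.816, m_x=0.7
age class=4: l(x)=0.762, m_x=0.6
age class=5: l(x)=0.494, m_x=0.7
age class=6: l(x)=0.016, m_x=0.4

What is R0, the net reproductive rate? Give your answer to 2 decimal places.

4.18

lx·mx by age: 0, 1.2987, 1.497, 0.5712, 0.4572, 0.3458, 0.0064
R0 = Σ lx·mx = 4.1763 → 4.18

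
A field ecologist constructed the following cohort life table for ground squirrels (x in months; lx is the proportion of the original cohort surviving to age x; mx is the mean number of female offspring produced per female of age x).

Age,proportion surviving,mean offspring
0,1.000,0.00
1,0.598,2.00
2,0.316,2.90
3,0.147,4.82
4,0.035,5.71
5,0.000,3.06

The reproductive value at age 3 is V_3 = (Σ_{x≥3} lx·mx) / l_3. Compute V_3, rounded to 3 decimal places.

6.180

lx·mx for x ≥ 3: 0.70854, 0.19985, 0 → sum = 0.90839
V_3 = 0.90839 / l_3 = 0.90839 / 0.147 = 6.179524… → 6.180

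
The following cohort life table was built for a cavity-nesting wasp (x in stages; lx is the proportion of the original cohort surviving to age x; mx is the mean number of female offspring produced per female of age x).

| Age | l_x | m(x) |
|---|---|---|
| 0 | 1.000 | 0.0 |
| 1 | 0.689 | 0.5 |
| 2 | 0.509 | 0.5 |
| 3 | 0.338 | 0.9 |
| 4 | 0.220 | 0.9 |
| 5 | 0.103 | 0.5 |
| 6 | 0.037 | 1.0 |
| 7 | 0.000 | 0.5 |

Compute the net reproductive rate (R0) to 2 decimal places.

lx·mx by age: 0, 0.3445, 0.2545, 0.3042, 0.198, 0.0515, 0.037, 0
R0 = Σ lx·mx = 1.1897 → 1.19

1.19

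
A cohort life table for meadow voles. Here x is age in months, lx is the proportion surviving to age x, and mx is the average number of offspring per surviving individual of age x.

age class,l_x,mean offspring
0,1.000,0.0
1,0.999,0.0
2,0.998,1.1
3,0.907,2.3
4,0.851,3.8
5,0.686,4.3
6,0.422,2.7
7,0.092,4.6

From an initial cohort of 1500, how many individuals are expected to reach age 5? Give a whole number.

Expected survivors = N0 · l_5 = 1500 × 0.686 = 1029 → 1029

1029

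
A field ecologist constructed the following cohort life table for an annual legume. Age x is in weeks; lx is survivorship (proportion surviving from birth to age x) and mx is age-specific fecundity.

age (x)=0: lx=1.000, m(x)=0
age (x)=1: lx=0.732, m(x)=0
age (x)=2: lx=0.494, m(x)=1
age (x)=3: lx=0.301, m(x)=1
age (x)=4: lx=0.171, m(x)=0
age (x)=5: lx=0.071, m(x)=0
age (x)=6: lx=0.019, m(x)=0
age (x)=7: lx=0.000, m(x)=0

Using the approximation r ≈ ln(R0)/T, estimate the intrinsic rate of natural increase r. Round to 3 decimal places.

-0.096

R0 = Σ lx·mx = 0 + 0 + 0.494 + 0.301 + 0 + 0 + 0 + 0 = 0.795
Σ x·lx·mx = 1.891; T = 1.891/0.795 = 2.37862…
r ≈ ln(R0)/T = ln(0.795)/2.37862… = -0.09645… → -0.096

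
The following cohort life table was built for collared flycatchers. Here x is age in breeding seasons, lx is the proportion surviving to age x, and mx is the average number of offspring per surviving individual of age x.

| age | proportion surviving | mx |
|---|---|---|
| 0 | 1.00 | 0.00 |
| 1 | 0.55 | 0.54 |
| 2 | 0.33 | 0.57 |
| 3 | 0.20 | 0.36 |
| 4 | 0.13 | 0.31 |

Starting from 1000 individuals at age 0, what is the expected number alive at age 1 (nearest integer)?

Expected survivors = N0 · l_1 = 1000 × 0.55 = 550 → 550

550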